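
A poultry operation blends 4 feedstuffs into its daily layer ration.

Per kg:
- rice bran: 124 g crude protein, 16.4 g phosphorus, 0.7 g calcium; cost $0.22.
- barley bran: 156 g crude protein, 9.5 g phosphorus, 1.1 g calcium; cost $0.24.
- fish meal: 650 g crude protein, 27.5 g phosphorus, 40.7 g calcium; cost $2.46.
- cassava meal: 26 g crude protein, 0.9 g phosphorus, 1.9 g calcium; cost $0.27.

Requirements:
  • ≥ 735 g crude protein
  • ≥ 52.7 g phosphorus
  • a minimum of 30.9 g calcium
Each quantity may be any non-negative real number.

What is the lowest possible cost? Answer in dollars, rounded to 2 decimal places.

$2.24

This is a linear program. Let x1 = kg of rice bran, x2 = kg of barley bran, x3 = kg of fish meal, x4 = kg of cassava meal.
Minimise 0.22x1 + 0.24x2 + 2.46x3 + 0.27x4 with:
  124x1 + 156x2 + 650x3 + 26x4 ≥ 735   (crude protein)
  16.4x1 + 9.5x2 + 27.5x3 + 0.9x4 ≥ 52.7   (phosphorus)
  0.7x1 + 1.1x2 + 40.7x3 + 1.9x4 ≥ 30.9   (calcium)
  x1, x2, x3, x4 ≥ 0.
At the optimum only rice bran, barley bran, fish meal are positive (cassava meal = 0). Binding constraints: crude protein, phosphorus, calcium.
That vertex is x1 = 1.882, x2 = 0.2107, x3 = 0.7211.
Cost = 0.22·1.882 + 0.24·0.2107 + 2.46·0.7211 = 2.2385.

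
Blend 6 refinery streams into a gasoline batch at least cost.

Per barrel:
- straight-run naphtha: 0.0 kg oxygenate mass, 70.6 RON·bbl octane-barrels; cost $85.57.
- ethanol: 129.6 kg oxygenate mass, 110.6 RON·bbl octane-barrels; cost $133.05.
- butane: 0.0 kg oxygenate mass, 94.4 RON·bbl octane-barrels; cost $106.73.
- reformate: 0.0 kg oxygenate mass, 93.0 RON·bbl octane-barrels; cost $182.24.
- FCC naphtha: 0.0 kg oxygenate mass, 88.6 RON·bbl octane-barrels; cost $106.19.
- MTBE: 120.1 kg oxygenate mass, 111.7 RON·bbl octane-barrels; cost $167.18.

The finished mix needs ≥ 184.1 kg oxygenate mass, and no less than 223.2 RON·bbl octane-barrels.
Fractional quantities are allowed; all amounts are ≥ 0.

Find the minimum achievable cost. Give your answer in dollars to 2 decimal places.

This is a linear program. Let x1 = barrels of straight-run naphtha, x2 = barrels of ethanol, x3 = barrels of butane, x4 = barrels of reformate, x5 = barrels of FCC naphtha, x6 = barrels of MTBE.
Minimise 85.57x1 + 133.05x2 + 106.73x3 + 182.24x4 + 106.19x5 + 167.18x6 subject to:
  129.6x2 + 120.1x6 ≥ 184.1   (oxygenate mass)
  70.6x1 + 110.6x2 + 94.4x3 + 93x4 + 88.6x5 + 111.7x6 ≥ 223.2   (octane-barrels)
  x1, x2, x3, x4, x5, x6 ≥ 0.
The minimum-cost mix takes nothing from straight-run naphtha, reformate, FCC naphtha, MTBE — only ethanol, butane. Binding constraints: oxygenate mass and octane-barrels.
So ethanol = 1.4205 barrels, butane = 0.70011 barrels.
Hence cost = 133.05·1.4205 + 106.73·0.70011 = $263.7203.

$263.72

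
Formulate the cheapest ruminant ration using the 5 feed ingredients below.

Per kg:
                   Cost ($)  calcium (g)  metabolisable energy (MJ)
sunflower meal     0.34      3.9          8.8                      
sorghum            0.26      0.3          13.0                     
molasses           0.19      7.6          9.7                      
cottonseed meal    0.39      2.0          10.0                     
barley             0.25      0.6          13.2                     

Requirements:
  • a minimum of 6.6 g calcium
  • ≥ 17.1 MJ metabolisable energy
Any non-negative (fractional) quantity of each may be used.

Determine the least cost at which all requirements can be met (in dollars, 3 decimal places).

$0.329

This is a linear program. Let x1 = kg of sunflower meal, x2 = kg of sorghum, x3 = kg of molasses, x4 = kg of cottonseed meal, x5 = kg of barley.
Minimize 0.34x1 + 0.26x2 + 0.19x3 + 0.39x4 + 0.25x5 s.t.:
  3.9x1 + 0.3x2 + 7.6x3 + 2x4 + 0.6x5 ≥ 6.6   (calcium)
  8.8x1 + 13x2 + 9.7x3 + 10x4 + 13.2x5 ≥ 17.1   (metabolisable energy)
  x1, x2, x3, x4, x5 ≥ 0.
The minimum-cost mix takes nothing from sunflower meal, sorghum, cottonseed meal — only molasses, barley. There the calcium and metabolisable energy constraints are tight.
Optimal quantities: molasses = 0.8133 kg, barley = 0.6978 kg.
Hence cost = 0.19·0.8133 + 0.25·0.6978 = $0.32898.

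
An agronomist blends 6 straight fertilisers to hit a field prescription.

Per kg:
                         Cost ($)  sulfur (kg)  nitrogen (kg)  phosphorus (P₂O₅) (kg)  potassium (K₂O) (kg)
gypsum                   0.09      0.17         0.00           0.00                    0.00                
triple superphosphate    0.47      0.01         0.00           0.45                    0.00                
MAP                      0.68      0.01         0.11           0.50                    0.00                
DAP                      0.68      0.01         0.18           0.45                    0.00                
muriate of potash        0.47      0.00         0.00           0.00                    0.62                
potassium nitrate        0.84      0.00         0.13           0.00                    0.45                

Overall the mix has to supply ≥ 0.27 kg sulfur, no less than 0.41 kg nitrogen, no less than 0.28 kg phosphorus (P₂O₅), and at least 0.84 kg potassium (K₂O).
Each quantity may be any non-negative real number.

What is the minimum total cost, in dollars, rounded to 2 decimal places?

Let x1 = kg of gypsum, x2 = kg of triple superphosphate, x3 = kg of MAP, x4 = kg of DAP, x5 = kg of muriate of potash, x6 = kg of potassium nitrate.
Minimise 0.09x1 + 0.47x2 + 0.68x3 + 0.68x4 + 0.47x5 + 0.84x6 subject to:
  0.17x1 + 0.01x2 + 0.01x3 + 0.01x4 ≥ 0.27   (sulfur)
  0.11x3 + 0.18x4 + 0.13x6 ≥ 0.41   (nitrogen)
  0.45x2 + 0.5x3 + 0.45x4 ≥ 0.28   (phosphorus (P₂O₅))
  0.62x5 + 0.45x6 ≥ 0.84   (potassium (K₂O))
  x1, x2, x3, x4, x5, x6 ≥ 0.
The optimal basis is {gypsum, DAP, muriate of potash}; triple superphosphate, MAP, potassium nitrate drop out. There the sulfur, nitrogen, potassium (K₂O) constraints are tight.
So gypsum = 1.454 kg, DAP = 2.278 kg, muriate of potash = 1.355 kg.
Cost = 0.09·1.454 + 0.68·2.278 + 0.47·1.355 = 2.3168.

$2.32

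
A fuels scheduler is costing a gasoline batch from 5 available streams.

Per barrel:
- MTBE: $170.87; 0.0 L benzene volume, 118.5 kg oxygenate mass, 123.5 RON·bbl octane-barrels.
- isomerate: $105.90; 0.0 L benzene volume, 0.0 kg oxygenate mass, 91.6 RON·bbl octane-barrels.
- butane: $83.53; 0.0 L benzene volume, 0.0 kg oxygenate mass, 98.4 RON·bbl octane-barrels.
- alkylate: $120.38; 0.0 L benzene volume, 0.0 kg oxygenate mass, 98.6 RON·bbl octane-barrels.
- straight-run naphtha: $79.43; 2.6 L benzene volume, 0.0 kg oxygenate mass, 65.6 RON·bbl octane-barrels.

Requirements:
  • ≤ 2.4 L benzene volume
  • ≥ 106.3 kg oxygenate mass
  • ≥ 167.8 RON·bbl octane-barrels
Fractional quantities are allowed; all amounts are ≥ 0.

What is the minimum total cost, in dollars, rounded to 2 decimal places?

$201.68

Let x1 = barrels of MTBE, x2 = barrels of isomerate, x3 = barrels of butane, x4 = barrels of alkylate, x5 = barrels of straight-run naphtha.
min 170.87x1 + 105.9x2 + 83.53x3 + 120.38x4 + 79.43x5 subject to:
  2.6x5 ≤ 2.4   (benzene volume)
  118.5x1 ≥ 106.3   (oxygenate mass)
  123.5x1 + 91.6x2 + 98.4x3 + 98.6x4 + 65.6x5 ≥ 167.8   (octane-barrels)
  x1, x2, x3, x4, x5 ≥ 0.
The minimum-cost mix takes nothing from isomerate, alkylate, straight-run naphtha — only MTBE, butane. Binding constraints: oxygenate mass and octane-barrels.
Optimal quantities: MTBE = 0.89705 barrels, butane = 0.57942 barrels.
Cost = 170.87·0.89705 + 83.53·0.57942 = 201.6779.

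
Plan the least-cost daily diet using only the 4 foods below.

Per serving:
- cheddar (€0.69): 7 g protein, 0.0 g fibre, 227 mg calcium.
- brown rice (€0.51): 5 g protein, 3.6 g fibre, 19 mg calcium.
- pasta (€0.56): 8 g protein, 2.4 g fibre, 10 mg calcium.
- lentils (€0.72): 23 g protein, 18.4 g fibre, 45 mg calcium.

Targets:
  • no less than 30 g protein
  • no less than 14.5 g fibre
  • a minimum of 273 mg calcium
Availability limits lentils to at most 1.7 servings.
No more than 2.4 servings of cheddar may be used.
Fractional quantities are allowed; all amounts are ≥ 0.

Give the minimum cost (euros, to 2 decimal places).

Let x1 = servings of cheddar, x2 = servings of brown rice, x3 = servings of pasta, x4 = servings of lentils.
Minimize 0.69x1 + 0.51x2 + 0.56x3 + 0.72x4 s.t.:
  7x1 + 5x2 + 8x3 + 23x4 ≥ 30   (protein)
  3.6x2 + 2.4x3 + 18.4x4 ≥ 14.5   (fibre)
  227x1 + 19x2 + 10x3 + 45x4 ≥ 273   (calcium)
  x4 ≤ 1.7
  x1 ≤ 2.4
  x1, x2, x3, x4 ≥ 0.
The optimal basis is {cheddar, lentils}; brown rice, pasta drop out. Binding constraints: protein and calcium.
So cheddar = 1.005 servings, lentils = 0.9986 servings.
Objective = 0.69·1.005 + 0.72·0.9986 = 1.4124.

€1.41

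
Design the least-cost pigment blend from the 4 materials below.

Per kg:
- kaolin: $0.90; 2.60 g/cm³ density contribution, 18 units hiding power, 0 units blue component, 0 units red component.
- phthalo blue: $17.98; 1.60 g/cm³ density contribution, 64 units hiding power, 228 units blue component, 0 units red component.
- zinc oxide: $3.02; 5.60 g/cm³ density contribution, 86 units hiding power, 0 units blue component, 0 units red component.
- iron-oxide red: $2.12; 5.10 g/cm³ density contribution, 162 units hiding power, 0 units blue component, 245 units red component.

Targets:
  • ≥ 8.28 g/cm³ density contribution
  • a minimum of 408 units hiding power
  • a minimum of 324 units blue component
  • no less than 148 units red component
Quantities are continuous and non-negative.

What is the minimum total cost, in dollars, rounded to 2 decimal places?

Let x1 = kg of kaolin, x2 = kg of phthalo blue, x3 = kg of zinc oxide, x4 = kg of iron-oxide red.
Minimize 0.9x1 + 17.98x2 + 3.02x3 + 2.12x4 subject to:
  2.6x1 + 1.6x2 + 5.6x3 + 5.1x4 ≥ 8.28   (density contribution)
  18x1 + 64x2 + 86x3 + 162x4 ≥ 408   (hiding power)
  228x2 ≥ 324   (blue component)
  245x4 ≥ 148   (red component)
  x1, x2, x3, x4 ≥ 0.
At the optimum only phthalo blue, iron-oxide red are positive (kaolin, zinc oxide = 0). Binding constraints: hiding power and blue component.
Optimal quantities: phthalo blue = 1.421 kg, iron-oxide red = 1.957 kg.
Objective = 17.98·1.421 + 2.12·1.957 = 29.6984.

$29.70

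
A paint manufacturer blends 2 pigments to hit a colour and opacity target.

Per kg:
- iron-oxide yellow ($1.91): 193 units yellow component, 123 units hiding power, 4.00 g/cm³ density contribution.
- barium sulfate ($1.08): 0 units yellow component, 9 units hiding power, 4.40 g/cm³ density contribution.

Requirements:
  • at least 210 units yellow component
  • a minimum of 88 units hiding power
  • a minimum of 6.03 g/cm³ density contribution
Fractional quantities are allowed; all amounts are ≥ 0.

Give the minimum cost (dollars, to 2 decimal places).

Let x1 = kg of iron-oxide yellow, x2 = kg of barium sulfate.
Minimize 1.91x1 + 1.08x2 subject to:
  193x1 ≥ 210   (yellow component)
  123x1 + 9x2 ≥ 88   (hiding power)
  4x1 + 4.4x2 ≥ 6.03   (density contribution)
  x1, x2 ≥ 0.
Both inputs are positive at the optimum. There the yellow component and density contribution constraints are tight.
That vertex is x1 = 1.088, x2 = 0.3813.
Objective = 1.91·1.088 + 1.08·0.3813 = 2.4899.

$2.49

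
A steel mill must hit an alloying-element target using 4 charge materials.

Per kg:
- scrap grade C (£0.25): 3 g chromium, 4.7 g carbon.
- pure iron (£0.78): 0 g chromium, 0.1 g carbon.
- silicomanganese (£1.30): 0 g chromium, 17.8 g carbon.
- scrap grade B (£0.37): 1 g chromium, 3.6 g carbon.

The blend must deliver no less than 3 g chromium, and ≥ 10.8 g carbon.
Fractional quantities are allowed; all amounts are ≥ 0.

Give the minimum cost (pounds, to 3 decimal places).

£0.574

Treat it as an LP. Let x1 = kg of scrap grade C, x2 = kg of pure iron, x3 = kg of silicomanganese, x4 = kg of scrap grade B.
min 0.25x1 + 0.78x2 + 1.3x3 + 0.37x4 subject to:
  3x1 + 1x4 ≥ 3   (chromium)
  4.7x1 + 0.1x2 + 17.8x3 + 3.6x4 ≥ 10.8   (carbon)
  x1, x2, x3, x4 ≥ 0.
The minimum-cost mix takes nothing from pure iron, silicomanganese, scrap grade B — only scrap grade C. The carbon requirement is met with equality.
Optimal quantities: scrap grade C = 2.2979 kg.
Total cost: 0.25·2.2979 = 0.57448.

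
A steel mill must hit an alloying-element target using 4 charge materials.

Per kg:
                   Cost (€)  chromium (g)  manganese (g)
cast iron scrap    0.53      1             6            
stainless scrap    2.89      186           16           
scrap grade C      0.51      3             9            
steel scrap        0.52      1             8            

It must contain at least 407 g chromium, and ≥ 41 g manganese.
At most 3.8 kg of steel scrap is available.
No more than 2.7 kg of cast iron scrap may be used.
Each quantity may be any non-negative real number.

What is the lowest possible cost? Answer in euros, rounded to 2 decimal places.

Let x1 = kg of cast iron scrap, x2 = kg of stainless scrap, x3 = kg of scrap grade C, x4 = kg of steel scrap.
Minimise 0.53x1 + 2.89x2 + 0.51x3 + 0.52x4 s.t.:
  1x1 + 186x2 + 3x3 + 1x4 ≥ 407   (chromium)
  6x1 + 16x2 + 9x3 + 8x4 ≥ 41   (manganese)
  x4 ≤ 3.8
  x1 ≤ 2.7
  x1, x2, x3, x4 ≥ 0.
The minimum-cost mix takes nothing from cast iron scrap, steel scrap — only stainless scrap, scrap grade C. There the chromium and manganese constraints are tight.
Solving gives x2 = 2.177, x3 = 0.6851.
Hence cost = 2.89·2.177 + 0.51·0.6851 = €6.6409.

€6.64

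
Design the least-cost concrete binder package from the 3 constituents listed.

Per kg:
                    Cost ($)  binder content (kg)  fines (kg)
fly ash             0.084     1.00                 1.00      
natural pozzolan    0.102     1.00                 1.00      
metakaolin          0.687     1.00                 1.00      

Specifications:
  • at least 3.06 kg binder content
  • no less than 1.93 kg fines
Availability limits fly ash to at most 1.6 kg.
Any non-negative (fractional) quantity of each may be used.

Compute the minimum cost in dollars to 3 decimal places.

Let x1 = kg of fly ash, x2 = kg of natural pozzolan, x3 = kg of metakaolin.
Minimise 0.084x1 + 0.102x2 + 0.687x3 s.t.:
  1x1 + 1x2 + 1x3 ≥ 3.06   (binder content)
  1x1 + 1x2 + 1x3 ≥ 1.93   (fines)
  x1 ≤ 1.6
  x1, x2, x3 ≥ 0.
At the optimum only fly ash, natural pozzolan are positive (metakaolin = 0). Binding constraints: binder content and the fly ash cap.
So fly ash = 1.6 kg, natural pozzolan = 1.46 kg.
Hence cost = 0.084·1.6 + 0.102·1.46 = $0.28332.

$0.283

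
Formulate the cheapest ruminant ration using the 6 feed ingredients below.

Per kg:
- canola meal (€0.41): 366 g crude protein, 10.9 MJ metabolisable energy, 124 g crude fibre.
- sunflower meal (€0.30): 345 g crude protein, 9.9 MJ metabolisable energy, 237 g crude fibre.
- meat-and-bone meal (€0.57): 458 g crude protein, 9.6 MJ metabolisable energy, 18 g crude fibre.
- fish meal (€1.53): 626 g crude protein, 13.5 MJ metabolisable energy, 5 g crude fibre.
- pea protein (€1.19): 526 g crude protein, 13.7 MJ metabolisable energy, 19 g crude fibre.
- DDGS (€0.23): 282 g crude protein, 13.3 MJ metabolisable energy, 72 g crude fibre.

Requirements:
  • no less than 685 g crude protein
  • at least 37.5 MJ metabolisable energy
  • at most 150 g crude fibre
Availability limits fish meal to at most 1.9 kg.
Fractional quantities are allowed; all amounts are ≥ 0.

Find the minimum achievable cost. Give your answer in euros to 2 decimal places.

€1.28

Treat it as an LP. Let x1 = kg of canola meal, x2 = kg of sunflower meal, x3 = kg of meat-and-bone meal, x4 = kg of fish meal, x5 = kg of pea protein, x6 = kg of DDGS.
min 0.41x1 + 0.3x2 + 0.57x3 + 1.53x4 + 1.19x5 + 0.23x6 with:
  366x1 + 345x2 + 458x3 + 626x4 + 526x5 + 282x6 ≥ 685   (crude protein)
  10.9x1 + 9.9x2 + 9.6x3 + 13.5x4 + 13.7x5 + 13.3x6 ≥ 37.5   (metabolisable energy)
  124x1 + 237x2 + 18x3 + 5x4 + 19x5 + 72x6 ≤ 150   (crude fibre)
  x4 ≤ 1.9
  x1, x2, x3, x4, x5, x6 ≥ 0.
The cheapest feasible vertex uses only meat-and-bone meal, DDGS; canola meal, sunflower meal, fish meal, pea protein are not used. Binding constraints: metabolisable energy and crude fibre.
Solving gives x3 = 1.56, x6 = 1.693.
Hence cost = 0.57·1.56 + 0.23·1.693 = €1.2786.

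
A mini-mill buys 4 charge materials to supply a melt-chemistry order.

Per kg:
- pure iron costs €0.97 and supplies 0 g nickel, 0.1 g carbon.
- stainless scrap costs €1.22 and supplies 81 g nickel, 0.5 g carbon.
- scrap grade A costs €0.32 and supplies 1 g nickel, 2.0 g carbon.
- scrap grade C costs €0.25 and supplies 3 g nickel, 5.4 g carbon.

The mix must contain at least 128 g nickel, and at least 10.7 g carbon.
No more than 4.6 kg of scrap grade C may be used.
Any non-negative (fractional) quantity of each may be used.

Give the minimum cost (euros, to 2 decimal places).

Let x1 = kg of pure iron, x2 = kg of stainless scrap, x3 = kg of scrap grade A, x4 = kg of scrap grade C.
Minimize 0.97x1 + 1.22x2 + 0.32x3 + 0.25x4 with:
  81x2 + 1x3 + 3x4 ≥ 128   (nickel)
  0.1x1 + 0.5x2 + 2x3 + 5.4x4 ≥ 10.7   (carbon)
  x4 ≤ 4.6
  x1, x2, x3, x4 ≥ 0.
The cheapest feasible vertex uses only stainless scrap, scrap grade C; pure iron, scrap grade A are not used. Binding constraints: nickel and carbon.
Solving gives x2 = 1.512, x4 = 1.8415.
Cost = 1.22·1.512 + 0.25·1.8415 = 2.30502.

€2.31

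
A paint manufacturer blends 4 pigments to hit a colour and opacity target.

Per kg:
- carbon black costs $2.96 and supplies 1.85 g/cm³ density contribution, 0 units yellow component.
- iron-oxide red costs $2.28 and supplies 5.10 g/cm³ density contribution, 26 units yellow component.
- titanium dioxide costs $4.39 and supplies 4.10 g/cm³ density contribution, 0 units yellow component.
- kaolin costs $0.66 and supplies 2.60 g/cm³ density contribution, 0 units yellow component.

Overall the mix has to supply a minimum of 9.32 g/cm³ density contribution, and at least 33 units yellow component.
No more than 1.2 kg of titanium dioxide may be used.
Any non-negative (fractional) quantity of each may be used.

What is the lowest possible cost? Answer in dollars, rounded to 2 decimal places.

$3.62

Let x1 = kg of carbon black, x2 = kg of iron-oxide red, x3 = kg of titanium dioxide, x4 = kg of kaolin.
Minimise 2.96x1 + 2.28x2 + 4.39x3 + 0.66x4 subject to:
  1.85x1 + 5.1x2 + 4.1x3 + 2.6x4 ≥ 9.32   (density contribution)
  26x2 ≥ 33   (yellow component)
  x3 ≤ 1.2
  x1, x2, x3, x4 ≥ 0.
The cheapest feasible vertex uses only iron-oxide red, kaolin; carbon black, titanium dioxide are not used. The density contribution and yellow component requirements are met with equality.
Optimal quantities: iron-oxide red = 1.269 kg, kaolin = 1.095 kg.
Total cost: 2.28·1.269 + 0.66·1.095 = 3.6160.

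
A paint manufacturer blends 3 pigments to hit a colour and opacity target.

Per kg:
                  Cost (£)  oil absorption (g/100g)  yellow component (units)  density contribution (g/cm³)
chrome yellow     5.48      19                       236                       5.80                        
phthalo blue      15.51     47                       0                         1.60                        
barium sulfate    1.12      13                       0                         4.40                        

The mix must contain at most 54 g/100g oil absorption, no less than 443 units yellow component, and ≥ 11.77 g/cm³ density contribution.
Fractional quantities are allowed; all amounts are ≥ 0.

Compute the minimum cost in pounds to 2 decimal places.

Let x1 = kg of chrome yellow, x2 = kg of phthalo blue, x3 = kg of barium sulfate.
Minimize 5.48x1 + 15.51x2 + 1.12x3 subject to:
  19x1 + 47x2 + 13x3 ≤ 54   (oil absorption)
  236x1 ≥ 443   (yellow component)
  5.8x1 + 1.6x2 + 4.4x3 ≥ 11.77   (density contribution)
  x1, x2, x3 ≥ 0.
The minimum-cost mix takes nothing from phthalo blue — only chrome yellow, barium sulfate. There the yellow component and density contribution constraints are tight.
Solving gives x1 = 1.877, x3 = 0.2006.
Cost = 5.48·1.877 + 1.12·0.2006 = 10.5106.

£10.51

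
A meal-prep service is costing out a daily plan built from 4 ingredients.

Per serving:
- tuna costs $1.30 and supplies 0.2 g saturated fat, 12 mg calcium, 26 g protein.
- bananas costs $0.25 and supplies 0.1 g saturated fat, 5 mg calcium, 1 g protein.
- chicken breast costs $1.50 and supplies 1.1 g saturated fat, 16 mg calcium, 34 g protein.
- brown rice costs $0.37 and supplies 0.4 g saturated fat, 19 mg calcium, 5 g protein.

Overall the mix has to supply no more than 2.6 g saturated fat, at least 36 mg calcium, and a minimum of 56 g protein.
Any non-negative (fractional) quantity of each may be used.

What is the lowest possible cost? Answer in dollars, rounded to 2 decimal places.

Let x1 = servings of tuna, x2 = servings of bananas, x3 = servings of chicken breast, x4 = servings of brown rice.
min 1.3x1 + 0.25x2 + 1.5x3 + 0.37x4 subject to:
  0.2x1 + 0.1x2 + 1.1x3 + 0.4x4 ≤ 2.6   (saturated fat)
  12x1 + 5x2 + 16x3 + 19x4 ≥ 36   (calcium)
  26x1 + 1x2 + 34x3 + 5x4 ≥ 56   (protein)
  x1, x2, x3, x4 ≥ 0.
The optimal basis is {chicken breast, brown rice}; tuna, bananas drop out. Binding constraints: calcium and protein.
Solving gives x3 = 1.562, x4 = 0.5795.
Total cost: 1.5·1.562 + 0.37·0.5795 = 2.5574.

$2.56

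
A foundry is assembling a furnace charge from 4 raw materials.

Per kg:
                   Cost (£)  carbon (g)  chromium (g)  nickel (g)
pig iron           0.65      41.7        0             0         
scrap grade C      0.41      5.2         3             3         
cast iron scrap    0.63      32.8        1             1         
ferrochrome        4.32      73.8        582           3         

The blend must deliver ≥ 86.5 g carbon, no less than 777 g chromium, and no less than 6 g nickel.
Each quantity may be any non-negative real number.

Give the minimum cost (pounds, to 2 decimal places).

£6.03

Let x1 = kg of pig iron, x2 = kg of scrap grade C, x3 = kg of cast iron scrap, x4 = kg of ferrochrome.
Minimize 0.65x1 + 0.41x2 + 0.63x3 + 4.32x4 s.t.:
  41.7x1 + 5.2x2 + 32.8x3 + 73.8x4 ≥ 86.5   (carbon)
  3x2 + 1x3 + 582x4 ≥ 777   (chromium)
  3x2 + 1x3 + 3x4 ≥ 6   (nickel)
  x1, x2, x3, x4 ≥ 0.
The optimal basis is {scrap grade C, ferrochrome}; pig iron, cast iron scrap drop out. Binding constraints: chromium and nickel.
So scrap grade C = 0.6684 kg, ferrochrome = 1.332 kg.
Total cost: 0.41·0.6684 + 4.32·1.332 = 6.0283.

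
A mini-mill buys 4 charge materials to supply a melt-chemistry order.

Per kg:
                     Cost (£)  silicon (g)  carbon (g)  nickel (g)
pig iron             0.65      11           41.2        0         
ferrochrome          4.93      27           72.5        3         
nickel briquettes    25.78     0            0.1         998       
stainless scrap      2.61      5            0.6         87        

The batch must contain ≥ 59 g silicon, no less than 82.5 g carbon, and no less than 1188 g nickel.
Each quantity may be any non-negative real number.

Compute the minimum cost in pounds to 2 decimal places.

This is a linear program. Let x1 = kg of pig iron, x2 = kg of ferrochrome, x3 = kg of nickel briquettes, x4 = kg of stainless scrap.
min 0.65x1 + 4.93x2 + 25.78x3 + 2.61x4 with:
  11x1 + 27x2 + 5x4 ≥ 59   (silicon)
  41.2x1 + 72.5x2 + 0.1x3 + 0.6x4 ≥ 82.5   (carbon)
  3x2 + 998x3 + 87x4 ≥ 1188   (nickel)
  x1, x2, x3, x4 ≥ 0.
The minimum-cost mix takes nothing from ferrochrome, stainless scrap — only pig iron, nickel briquettes. The silicon and nickel requirements are met with equality.
So pig iron = 5.3636 kg, nickel briquettes = 1.1904 kg.
Objective = 0.65·5.3636 + 25.78·1.1904 = 34.1749.

£34.17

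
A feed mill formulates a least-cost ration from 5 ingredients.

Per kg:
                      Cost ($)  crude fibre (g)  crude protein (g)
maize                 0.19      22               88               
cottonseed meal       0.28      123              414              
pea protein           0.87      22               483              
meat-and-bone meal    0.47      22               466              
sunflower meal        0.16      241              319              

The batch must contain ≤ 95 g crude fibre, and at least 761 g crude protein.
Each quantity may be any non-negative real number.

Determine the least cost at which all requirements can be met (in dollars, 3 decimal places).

$0.689

Treat it as an LP. Let x1 = kg of maize, x2 = kg of cottonseed meal, x3 = kg of pea protein, x4 = kg of meat-and-bone meal, x5 = kg of sunflower meal.
Minimize 0.19x1 + 0.28x2 + 0.87x3 + 0.47x4 + 0.16x5 s.t.:
  22x1 + 123x2 + 22x3 + 22x4 + 241x5 ≤ 95   (crude fibre)
  88x1 + 414x2 + 483x3 + 466x4 + 319x5 ≥ 761   (crude protein)
  x1, x2, x3, x4, x5 ≥ 0.
The optimal basis is {cottonseed meal, meat-and-bone meal}; maize, pea protein, sunflower meal drop out. The crude fibre and crude protein requirements are met with equality.
Solving gives x2 = 0.571, x4 = 1.126.
Objective = 0.28·0.571 + 0.47·1.126 = 0.68910.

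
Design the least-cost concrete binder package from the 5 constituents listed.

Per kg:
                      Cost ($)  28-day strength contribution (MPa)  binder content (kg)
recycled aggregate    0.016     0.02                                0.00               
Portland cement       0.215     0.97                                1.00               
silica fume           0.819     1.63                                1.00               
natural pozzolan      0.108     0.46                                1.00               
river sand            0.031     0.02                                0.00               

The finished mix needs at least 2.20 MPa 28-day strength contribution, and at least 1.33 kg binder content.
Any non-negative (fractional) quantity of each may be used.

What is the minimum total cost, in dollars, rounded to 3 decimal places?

$0.488

Treat it as an LP. Let x1 = kg of recycled aggregate, x2 = kg of Portland cement, x3 = kg of silica fume, x4 = kg of natural pozzolan, x5 = kg of river sand.
min 0.016x1 + 0.215x2 + 0.819x3 + 0.108x4 + 0.031x5 subject to:
  0.02x1 + 0.97x2 + 1.63x3 + 0.46x4 + 0.02x5 ≥ 2.2   (28-day strength contribution)
  1x2 + 1x3 + 1x4 ≥ 1.33   (binder content)
  x1, x2, x3, x4, x5 ≥ 0.
The cheapest feasible vertex uses only Portland cement; recycled aggregate, silica fume, natural pozzolan, river sand are not used. The 28-day strength contribution requirement is met with equality.
So Portland cement = 2.268 kg.
Total cost: 0.215·2.268 = 0.48762.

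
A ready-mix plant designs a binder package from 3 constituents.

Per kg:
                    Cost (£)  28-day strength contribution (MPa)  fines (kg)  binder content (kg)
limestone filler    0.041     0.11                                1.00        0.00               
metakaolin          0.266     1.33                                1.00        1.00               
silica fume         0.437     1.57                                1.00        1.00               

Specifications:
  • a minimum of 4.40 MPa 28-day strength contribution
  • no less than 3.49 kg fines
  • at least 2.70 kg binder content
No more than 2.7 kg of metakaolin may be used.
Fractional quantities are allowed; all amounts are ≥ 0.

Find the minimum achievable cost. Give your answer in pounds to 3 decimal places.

£0.946

Treat it as an LP. Let x1 = kg of limestone filler, x2 = kg of metakaolin, x3 = kg of silica fume.
Minimize 0.041x1 + 0.266x2 + 0.437x3 s.t.:
  0.11x1 + 1.33x2 + 1.57x3 ≥ 4.4   (28-day strength contribution)
  1x1 + 1x2 + 1x3 ≥ 3.49   (fines)
  1x2 + 1x3 ≥ 2.7   (binder content)
  x2 ≤ 2.7
  x1, x2, x3 ≥ 0.
All 3 inputs are positive at the optimum. There the 28-day strength contribution, fines, the metakaolin cap constraints are tight.
Solving gives x1 = 0.2954, x2 = 2.7, x3 = 0.4946.
Total cost: 0.041·0.2954 + 0.266·2.7 + 0.437·0.4946 = 0.94645.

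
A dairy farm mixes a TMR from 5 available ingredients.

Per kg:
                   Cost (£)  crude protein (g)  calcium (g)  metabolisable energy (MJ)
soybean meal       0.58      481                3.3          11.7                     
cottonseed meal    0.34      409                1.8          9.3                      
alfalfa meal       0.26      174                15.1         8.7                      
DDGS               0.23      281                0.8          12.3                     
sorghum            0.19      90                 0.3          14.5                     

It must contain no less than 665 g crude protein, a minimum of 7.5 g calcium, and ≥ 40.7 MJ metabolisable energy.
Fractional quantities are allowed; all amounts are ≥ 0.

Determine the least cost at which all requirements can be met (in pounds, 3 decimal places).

Let x1 = kg of soybean meal, x2 = kg of cottonseed meal, x3 = kg of alfalfa meal, x4 = kg of DDGS, x5 = kg of sorghum.
Minimize 0.58x1 + 0.34x2 + 0.26x3 + 0.23x4 + 0.19x5 with:
  481x1 + 409x2 + 174x3 + 281x4 + 90x5 ≥ 665   (crude protein)
  3.3x1 + 1.8x2 + 15.1x3 + 0.8x4 + 0.3x5 ≥ 7.5   (calcium)
  11.7x1 + 9.3x2 + 8.7x3 + 12.3x4 + 14.5x5 ≥ 40.7   (metabolisable energy)
  x1, x2, x3, x4, x5 ≥ 0.
The optimal basis is {alfalfa meal, DDGS, sorghum}; soybean meal, cottonseed meal drop out. There the crude protein, calcium, metabolisable energy constraints are tight.
Solving gives x3 = 0.3807, x4 = 1.792, x5 = 1.059.
Hence cost = 0.26·0.3807 + 0.23·1.792 + 0.19·1.059 = £0.71235.

£0.712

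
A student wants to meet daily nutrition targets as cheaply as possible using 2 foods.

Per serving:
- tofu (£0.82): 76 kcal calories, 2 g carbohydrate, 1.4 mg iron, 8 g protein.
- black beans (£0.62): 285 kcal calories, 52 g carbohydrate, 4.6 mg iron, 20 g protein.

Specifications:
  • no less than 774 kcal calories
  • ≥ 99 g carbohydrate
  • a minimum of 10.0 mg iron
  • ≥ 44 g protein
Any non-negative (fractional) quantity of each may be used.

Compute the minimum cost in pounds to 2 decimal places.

£1.68

This is a linear program. Let x1 = servings of tofu, x2 = servings of black beans.
Minimize 0.82x1 + 0.62x2 s.t.:
  76x1 + 285x2 ≥ 774   (calories)
  2x1 + 52x2 ≥ 99   (carbohydrate)
  1.4x1 + 4.6x2 ≥ 10   (iron)
  8x1 + 20x2 ≥ 44   (protein)
  x1, x2 ≥ 0.
The optimal basis is {black beans}; tofu drops out. Binding constraint: calories.
Optimal quantities: black beans = 2.716 servings.
Objective = 0.62·2.716 = 1.6839.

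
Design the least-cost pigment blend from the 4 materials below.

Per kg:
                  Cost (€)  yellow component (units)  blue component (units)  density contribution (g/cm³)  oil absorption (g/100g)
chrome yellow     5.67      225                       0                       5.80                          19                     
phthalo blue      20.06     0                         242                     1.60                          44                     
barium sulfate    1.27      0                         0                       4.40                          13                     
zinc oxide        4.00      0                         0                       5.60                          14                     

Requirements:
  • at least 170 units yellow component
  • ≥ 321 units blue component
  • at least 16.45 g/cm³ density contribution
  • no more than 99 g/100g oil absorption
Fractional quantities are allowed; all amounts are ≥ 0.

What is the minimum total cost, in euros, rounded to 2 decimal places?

Let x1 = kg of chrome yellow, x2 = kg of phthalo blue, x3 = kg of barium sulfate, x4 = kg of zinc oxide.
min 5.67x1 + 20.06x2 + 1.27x3 + 4x4 s.t.:
  225x1 ≥ 170   (yellow component)
  242x2 ≥ 321   (blue component)
  5.8x1 + 1.6x2 + 4.4x3 + 5.6x4 ≥ 16.45   (density contribution)
  19x1 + 44x2 + 13x3 + 14x4 ≤ 99   (oil absorption)
  x1, x2, x3, x4 ≥ 0.
All 4 inputs are positive at the optimum. There the yellow component, blue component, density contribution, oil absorption constraints are tight.
Optimal quantities: chrome yellow = 0.75556 kg, phthalo blue = 1.3264 kg, barium sulfate = 0.70857 kg, zinc oxide = 1.2192 kg.
Cost = 5.67·0.75556 + 20.06·1.3264 + 1.27·0.70857 + 4·1.2192 = 36.6683.

€36.67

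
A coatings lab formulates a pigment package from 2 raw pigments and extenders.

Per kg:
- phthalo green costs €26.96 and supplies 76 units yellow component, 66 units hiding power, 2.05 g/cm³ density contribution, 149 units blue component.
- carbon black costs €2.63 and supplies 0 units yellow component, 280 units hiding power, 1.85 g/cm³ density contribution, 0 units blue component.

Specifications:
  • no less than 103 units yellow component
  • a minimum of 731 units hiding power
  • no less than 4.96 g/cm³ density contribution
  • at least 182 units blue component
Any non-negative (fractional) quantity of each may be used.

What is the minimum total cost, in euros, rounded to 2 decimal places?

Let x1 = kg of phthalo green, x2 = kg of carbon black.
Minimize 26.96x1 + 2.63x2 subject to:
  76x1 ≥ 103   (yellow component)
  66x1 + 280x2 ≥ 731   (hiding power)
  2.05x1 + 1.85x2 ≥ 4.96   (density contribution)
  149x1 ≥ 182   (blue component)
  x1, x2 ≥ 0.
Both inputs are positive at the optimum. There the yellow component and hiding power constraints are tight.
Solving gives x1 = 1.355, x2 = 2.291.
Hence cost = 26.96·1.355 + 2.63·2.291 = €42.5561.

€42.56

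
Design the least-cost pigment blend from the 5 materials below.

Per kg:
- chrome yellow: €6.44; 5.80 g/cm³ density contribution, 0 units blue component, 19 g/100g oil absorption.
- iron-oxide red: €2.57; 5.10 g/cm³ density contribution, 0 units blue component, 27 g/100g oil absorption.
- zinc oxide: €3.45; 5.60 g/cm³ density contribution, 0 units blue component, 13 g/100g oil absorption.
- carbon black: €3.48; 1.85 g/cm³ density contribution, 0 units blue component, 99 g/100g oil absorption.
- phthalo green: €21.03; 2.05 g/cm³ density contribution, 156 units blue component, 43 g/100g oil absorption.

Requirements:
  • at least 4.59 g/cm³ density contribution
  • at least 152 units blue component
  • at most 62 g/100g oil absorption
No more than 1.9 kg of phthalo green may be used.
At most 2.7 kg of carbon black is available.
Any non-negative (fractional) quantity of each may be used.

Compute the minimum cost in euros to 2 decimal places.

Let x1 = kg of chrome yellow, x2 = kg of iron-oxide red, x3 = kg of zinc oxide, x4 = kg of carbon black, x5 = kg of phthalo green.
Minimise 6.44x1 + 2.57x2 + 3.45x3 + 3.48x4 + 21.03x5 with:
  5.8x1 + 5.1x2 + 5.6x3 + 1.85x4 + 2.05x5 ≥ 4.59   (density contribution)
  156x5 ≥ 152   (blue component)
  19x1 + 27x2 + 13x3 + 99x4 + 43x5 ≤ 62   (oil absorption)
  x5 ≤ 1.9
  x4 ≤ 2.7
  x1, x2, x3, x4, x5 ≥ 0.
The minimum-cost mix takes nothing from chrome yellow, zinc oxide, carbon black — only iron-oxide red, phthalo green. Binding constraints: density contribution and blue component.
That vertex is x2 = 0.5083, x5 = 0.9744.
Objective = 2.57·0.5083 + 21.03·0.9744 = 21.7980.

€21.80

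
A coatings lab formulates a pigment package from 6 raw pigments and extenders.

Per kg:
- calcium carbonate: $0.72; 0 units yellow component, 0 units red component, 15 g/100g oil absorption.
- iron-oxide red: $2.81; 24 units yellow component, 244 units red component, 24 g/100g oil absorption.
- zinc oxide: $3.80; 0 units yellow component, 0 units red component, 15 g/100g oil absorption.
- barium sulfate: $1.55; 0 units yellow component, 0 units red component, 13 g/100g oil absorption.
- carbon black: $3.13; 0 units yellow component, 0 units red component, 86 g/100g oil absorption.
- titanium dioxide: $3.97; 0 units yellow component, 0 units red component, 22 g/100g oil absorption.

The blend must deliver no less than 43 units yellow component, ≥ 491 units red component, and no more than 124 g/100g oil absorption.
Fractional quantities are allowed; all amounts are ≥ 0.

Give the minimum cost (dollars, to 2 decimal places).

Let x1 = kg of calcium carbonate, x2 = kg of iron-oxide red, x3 = kg of zinc oxide, x4 = kg of barium sulfate, x5 = kg of carbon black, x6 = kg of titanium dioxide.
min 0.72x1 + 2.81x2 + 3.8x3 + 1.55x4 + 3.13x5 + 3.97x6 subject to:
  24x2 ≥ 43   (yellow component)
  244x2 ≥ 491   (red component)
  15x1 + 24x2 + 15x3 + 13x4 + 86x5 + 22x6 ≤ 124   (oil absorption)
  x1, x2, x3, x4, x5, x6 ≥ 0.
The cheapest feasible vertex uses only iron-oxide red; calcium carbonate, zinc oxide, barium sulfate, carbon black, titanium dioxide are not used. There the red component constraint is tight.
Optimal quantities: iron-oxide red = 2.012 kg.
Cost = 2.81·2.012 = 5.6537.

$5.65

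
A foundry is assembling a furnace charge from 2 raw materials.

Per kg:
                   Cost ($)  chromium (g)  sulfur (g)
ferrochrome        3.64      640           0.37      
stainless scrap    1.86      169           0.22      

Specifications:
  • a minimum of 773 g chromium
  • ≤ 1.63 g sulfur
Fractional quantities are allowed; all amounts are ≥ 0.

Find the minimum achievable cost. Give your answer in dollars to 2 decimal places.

Let x1 = kg of ferrochrome, x2 = kg of stainless scrap.
Minimize 3.64x1 + 1.86x2 subject to:
  640x1 + 169x2 ≥ 773   (chromium)
  0.37x1 + 0.22x2 ≤ 1.63   (sulfur)
  x1, x2 ≥ 0.
The minimum-cost mix takes nothing from stainless scrap — only ferrochrome. The chromium requirement is met with equality.
Solving gives x1 = 1.208.
Hence cost = 3.64·1.208 = $4.3971.

$4.40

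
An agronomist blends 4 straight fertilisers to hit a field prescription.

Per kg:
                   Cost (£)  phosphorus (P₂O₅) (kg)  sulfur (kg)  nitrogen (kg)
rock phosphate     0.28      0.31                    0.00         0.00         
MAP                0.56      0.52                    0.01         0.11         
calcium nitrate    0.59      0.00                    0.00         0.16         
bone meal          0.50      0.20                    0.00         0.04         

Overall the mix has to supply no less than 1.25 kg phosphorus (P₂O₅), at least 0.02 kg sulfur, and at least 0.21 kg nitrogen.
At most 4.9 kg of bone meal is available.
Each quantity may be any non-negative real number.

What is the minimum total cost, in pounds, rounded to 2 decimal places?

Let x1 = kg of rock phosphate, x2 = kg of MAP, x3 = kg of calcium nitrate, x4 = kg of bone meal.
Minimize 0.28x1 + 0.56x2 + 0.59x3 + 0.5x4 subject to:
  0.31x1 + 0.52x2 + 0.2x4 ≥ 1.25   (phosphorus (P₂O₅))
  0.01x2 ≥ 0.02   (sulfur)
  0.11x2 + 0.16x3 + 0.04x4 ≥ 0.21   (nitrogen)
  x4 ≤ 4.9
  x1, x2, x3, x4 ≥ 0.
The optimal basis is {rock phosphate, MAP}; calcium nitrate, bone meal drop out. The phosphorus (P₂O₅) and sulfur requirements are met with equality.
That vertex is x1 = 0.6774, x2 = 2.
Objective = 0.28·0.6774 + 0.56·2 = 1.3097.

£1.31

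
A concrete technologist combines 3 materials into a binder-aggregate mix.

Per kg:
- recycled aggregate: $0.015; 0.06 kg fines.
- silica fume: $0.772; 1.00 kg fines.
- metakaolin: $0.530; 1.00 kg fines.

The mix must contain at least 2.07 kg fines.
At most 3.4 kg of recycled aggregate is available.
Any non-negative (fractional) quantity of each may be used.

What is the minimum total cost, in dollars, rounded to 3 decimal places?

Treat it as an LP. Let x1 = kg of recycled aggregate, x2 = kg of silica fume, x3 = kg of metakaolin.
min 0.015x1 + 0.772x2 + 0.53x3 with:
  0.06x1 + 1x2 + 1x3 ≥ 2.07   (fines)
  x1 ≤ 3.4
  x1, x2, x3 ≥ 0.
The cheapest feasible vertex uses only recycled aggregate, metakaolin; silica fume is not used. Binding constraints: fines and the recycled aggregate cap.
That vertex is x1 = 3.4, x3 = 1.866.
Cost = 0.015·3.4 + 0.53·1.866 = 1.03998.

$1.040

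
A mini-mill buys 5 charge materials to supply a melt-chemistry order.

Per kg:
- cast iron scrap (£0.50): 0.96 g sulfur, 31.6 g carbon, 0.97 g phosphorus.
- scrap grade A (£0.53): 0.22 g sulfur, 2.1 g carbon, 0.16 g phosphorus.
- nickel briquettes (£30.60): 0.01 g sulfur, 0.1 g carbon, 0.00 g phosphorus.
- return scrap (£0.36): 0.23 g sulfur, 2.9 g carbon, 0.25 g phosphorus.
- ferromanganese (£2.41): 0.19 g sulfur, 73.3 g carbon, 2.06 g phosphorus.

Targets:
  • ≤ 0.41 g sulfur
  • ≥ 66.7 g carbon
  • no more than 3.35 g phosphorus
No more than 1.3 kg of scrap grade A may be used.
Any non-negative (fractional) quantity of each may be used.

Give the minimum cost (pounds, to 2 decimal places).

Set it up as a linear program. Let x1 = kg of cast iron scrap, x2 = kg of scrap grade A, x3 = kg of nickel briquettes, x4 = kg of return scrap, x5 = kg of ferromanganese.
Minimise 0.5x1 + 0.53x2 + 30.6x3 + 0.36x4 + 2.41x5 s.t.:
  0.96x1 + 0.22x2 + 0.01x3 + 0.23x4 + 0.19x5 ≤ 0.41   (sulfur)
  31.6x1 + 2.1x2 + 0.1x3 + 2.9x4 + 73.3x5 ≥ 66.7   (carbon)
  0.97x1 + 0.16x2 + 0.25x4 + 2.06x5 ≤ 3.35   (phosphorus)
  x2 ≤ 1.3
  x1, x2, x3, x4, x5 ≥ 0.
At the optimum only cast iron scrap, ferromanganese are positive (scrap grade A, nickel briquettes, return scrap = 0). The sulfur and carbon requirements are met with equality.
Solving gives x1 = 0.27, x5 = 0.7935.
Cost = 0.5·0.27 + 2.41·0.7935 = 2.0473.

£2.05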